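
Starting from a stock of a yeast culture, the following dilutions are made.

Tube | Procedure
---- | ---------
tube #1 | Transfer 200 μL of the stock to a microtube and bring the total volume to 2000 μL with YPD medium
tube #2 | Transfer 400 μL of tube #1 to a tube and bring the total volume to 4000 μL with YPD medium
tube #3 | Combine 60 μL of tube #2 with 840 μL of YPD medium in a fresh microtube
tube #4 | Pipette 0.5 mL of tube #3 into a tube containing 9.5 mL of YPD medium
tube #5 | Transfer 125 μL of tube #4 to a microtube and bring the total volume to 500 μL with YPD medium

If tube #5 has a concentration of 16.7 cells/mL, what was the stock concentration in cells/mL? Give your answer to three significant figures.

Step 1: 200 μL brought to 2000 μL → factor 2000/200 = 10
Step 2: 400 μL brought to 4000 μL → factor 4000/400 = 10
Step 3: 60 μL + 840 μL = 900 μL total → factor 900/60 = 15
Step 4: 0.5 mL + 9.5 mL = 10 mL total → factor 10/0.5 = 20
Step 5: 125 μL brought to 500 μL → factor 500/125 = 4
Overall dilution factor = 10 × 10 × 15 × 20 × 4 = 1.2 × 10^5
Stock = 16.7 cells/mL × 1.2 × 10^5 = 2.00 × 10^6 cells/mL

2.00 × 10^6 cells/mL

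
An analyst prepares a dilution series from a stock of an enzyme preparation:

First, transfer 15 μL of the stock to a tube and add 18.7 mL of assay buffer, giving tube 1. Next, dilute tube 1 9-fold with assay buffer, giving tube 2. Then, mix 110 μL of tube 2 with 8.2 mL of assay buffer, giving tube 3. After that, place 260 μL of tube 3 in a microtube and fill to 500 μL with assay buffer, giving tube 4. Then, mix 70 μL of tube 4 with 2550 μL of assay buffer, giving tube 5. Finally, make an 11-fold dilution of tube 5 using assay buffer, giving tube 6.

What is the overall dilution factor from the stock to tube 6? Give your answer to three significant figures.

Step 1: 15 μL + 18.7 mL = 18715 μL total → factor 18715/15 = 1247.7
Step 2: 9-fold → factor 9
Step 3: 110 μL + 8.2 mL = 8310 μL total → factor 8310/110 = 75.545
Step 4: 260 μL brought to 500 μL → factor 500/260 = 1.9231
Step 5: 70 μL + 2550 μL = 2620 μL total → factor 2620/70 = 37.429
Step 6: 11-fold → factor 11
Overall dilution factor = 1247.7 × 9 × 75.545 × 1.9231 × 37.429 × 11 = 6.7165 × 10^8

6.72 × 10^8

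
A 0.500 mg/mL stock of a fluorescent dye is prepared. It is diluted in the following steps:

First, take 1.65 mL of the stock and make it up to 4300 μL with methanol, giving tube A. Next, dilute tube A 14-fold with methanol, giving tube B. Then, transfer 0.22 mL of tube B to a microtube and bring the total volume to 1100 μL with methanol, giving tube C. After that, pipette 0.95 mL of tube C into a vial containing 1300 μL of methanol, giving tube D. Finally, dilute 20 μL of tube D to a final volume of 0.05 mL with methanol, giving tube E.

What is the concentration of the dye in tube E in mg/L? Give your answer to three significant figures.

0.463 mg/L

Step 1: 1.65 mL brought to 4300 μL → factor 4.3/1.65 = 2.6061
Step 2: 14-fold → factor 14
Step 3: 0.22 mL brought to 1100 μL → factor 1.1/0.22 = 5
Step 4: 0.95 mL + 1300 μL = 2.25 mL total → factor 2.25/0.95 = 2.3684
Step 5: 20 μL brought to 0.05 mL → factor 50/20 = 2.5
Overall dilution factor = 2.6061 × 14 × 5 × 2.3684 × 2.5 = 1080.1
Final = 0.500 mg/mL / 1080.1 = 0.0004629 mg/mL = 0.463 mg/L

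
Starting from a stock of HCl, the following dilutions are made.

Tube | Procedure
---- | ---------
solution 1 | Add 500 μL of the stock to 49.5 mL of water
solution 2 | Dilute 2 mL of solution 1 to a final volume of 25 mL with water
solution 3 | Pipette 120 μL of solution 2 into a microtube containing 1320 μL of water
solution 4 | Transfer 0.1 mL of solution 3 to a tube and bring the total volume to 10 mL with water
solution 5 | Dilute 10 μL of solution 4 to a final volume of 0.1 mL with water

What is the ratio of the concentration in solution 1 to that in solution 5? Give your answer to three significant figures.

Step 1: 500 μL + 49.5 mL = 50000 μL total → factor 50000/500 = 100
Step 2: 2 mL brought to 25 mL → factor 25/2 = 12.5
Step 3: 120 μL + 1320 μL = 1440 μL total → factor 1440/120 = 12
Step 4: 0.1 mL brought to 10 mL → factor 10/0.1 = 100
Step 5: 10 μL brought to 0.1 mL → factor 100/10 = 10
Dilution factor to solution 1 = 100; to solution 5 = 1.5 × 10^7
[solution 1]/[solution 5] = (factor to solution 5)/(factor to solution 1) = 1.5 × 10^7/100 = 1.50 × 10^5

1.50 × 10^5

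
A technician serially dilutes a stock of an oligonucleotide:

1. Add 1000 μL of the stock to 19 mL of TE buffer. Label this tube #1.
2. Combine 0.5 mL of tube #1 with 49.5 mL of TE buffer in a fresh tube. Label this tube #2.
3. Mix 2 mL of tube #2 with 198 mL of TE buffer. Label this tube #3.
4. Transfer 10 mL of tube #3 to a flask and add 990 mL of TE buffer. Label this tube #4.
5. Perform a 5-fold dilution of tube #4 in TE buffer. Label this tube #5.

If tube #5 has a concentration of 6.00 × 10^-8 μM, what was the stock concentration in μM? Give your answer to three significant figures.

6.00 μM

Step 1: 1000 μL + 19 mL = 20000 μL total → factor 20000/1000 = 20
Step 2: 0.5 mL + 49.5 mL = 50 mL total → factor 50/0.5 = 100
Step 3: 2 mL + 198 mL = 200 mL total → factor 200/2 = 100
Step 4: 10 mL + 990 mL = 1000 mL total → factor 1000/10 = 100
Step 5: 5-fold → factor 5
Overall dilution factor = 20 × 100 × 100 × 100 × 5 = 1 × 10^8
Stock = 6.00 × 10^-8 μM × 1 × 10^8 = 6.00 μM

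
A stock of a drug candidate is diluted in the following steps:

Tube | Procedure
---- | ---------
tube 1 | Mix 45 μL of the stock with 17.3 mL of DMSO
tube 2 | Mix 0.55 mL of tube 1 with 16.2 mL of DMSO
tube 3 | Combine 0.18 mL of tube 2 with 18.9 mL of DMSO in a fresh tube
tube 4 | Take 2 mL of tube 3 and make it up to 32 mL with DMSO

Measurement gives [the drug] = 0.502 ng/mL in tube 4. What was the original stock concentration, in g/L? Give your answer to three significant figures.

Step 1: 45 μL + 17.3 mL = 17345 μL total → factor 17345/45 = 385.44
Step 2: 0.55 mL + 16.2 mL = 16.75 mL total → factor 16.75/0.55 = 30.455
Step 3: 0.18 mL + 18.9 mL = 19.08 mL total → factor 19.08/0.18 = 106
Step 4: 2 mL brought to 32 mL → factor 32/2 = 16
Overall dilution factor = 385.44 × 30.455 × 106 × 16 = 1.9909 × 10^7
Stock = 0.502 ng/mL × 1.9909 × 10^7 = 9.994 × 10^6 ng/mL = 9.99 g/L

9.99 g/L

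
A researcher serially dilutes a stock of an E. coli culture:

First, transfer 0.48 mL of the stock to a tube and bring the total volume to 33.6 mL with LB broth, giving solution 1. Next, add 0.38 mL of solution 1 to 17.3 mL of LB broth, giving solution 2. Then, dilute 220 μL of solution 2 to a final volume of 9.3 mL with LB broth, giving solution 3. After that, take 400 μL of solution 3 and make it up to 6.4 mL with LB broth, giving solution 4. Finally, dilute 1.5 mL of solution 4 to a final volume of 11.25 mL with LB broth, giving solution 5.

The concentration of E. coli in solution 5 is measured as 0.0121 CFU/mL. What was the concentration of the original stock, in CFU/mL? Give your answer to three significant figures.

Step 1: 0.48 mL brought to 33.6 mL → factor 33.6/0.48 = 70
Step 2: 0.38 mL + 17.3 mL = 17.68 mL total → factor 17.68/0.38 = 46.526
Step 3: 220 μL brought to 9.3 mL → factor 9300/220 = 42.273
Step 4: 400 μL brought to 6.4 mL → factor 6400/400 = 16
Step 5: 1.5 mL brought to 11.25 mL → factor 11.25/1.5 = 7.5
Overall dilution factor = 70 × 46.526 × 42.273 × 16 × 7.5 = 1.6521 × 10^7
Stock = 0.0121 CFU/mL × 1.6521 × 10^7 = 2.00 × 10^5 CFU/mL

2.00 × 10^5 CFU/mL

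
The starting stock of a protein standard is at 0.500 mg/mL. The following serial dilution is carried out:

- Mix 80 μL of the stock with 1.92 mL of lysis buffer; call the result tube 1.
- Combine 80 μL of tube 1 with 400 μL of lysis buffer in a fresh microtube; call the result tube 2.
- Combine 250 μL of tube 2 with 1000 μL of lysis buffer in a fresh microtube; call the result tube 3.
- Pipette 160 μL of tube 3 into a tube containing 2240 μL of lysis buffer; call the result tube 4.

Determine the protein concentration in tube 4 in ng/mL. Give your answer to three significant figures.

Step 1: 80 μL + 1.92 mL = 2000 μL total → factor 2000/80 = 25
Step 2: 80 μL + 400 μL = 480 μL total → factor 480/80 = 6
Step 3: 250 μL + 1000 μL = 1250 μL total → factor 1250/250 = 5
Step 4: 160 μL + 2240 μL = 2400 μL total → factor 2400/160 = 15
Overall dilution factor = 25 × 6 × 5 × 15 = 11250
Final = 0.500 mg/mL / 11250 = 4.444 × 10^-5 mg/mL = 44.4 ng/mL

44.4 ng/mL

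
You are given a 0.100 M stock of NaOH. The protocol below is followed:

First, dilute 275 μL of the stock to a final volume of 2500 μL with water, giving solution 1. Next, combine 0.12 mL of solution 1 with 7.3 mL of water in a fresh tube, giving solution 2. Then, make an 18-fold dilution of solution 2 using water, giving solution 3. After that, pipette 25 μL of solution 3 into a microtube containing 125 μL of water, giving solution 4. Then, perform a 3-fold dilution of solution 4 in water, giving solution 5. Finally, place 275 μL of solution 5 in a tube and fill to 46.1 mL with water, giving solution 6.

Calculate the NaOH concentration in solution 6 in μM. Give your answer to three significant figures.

Step 1: 275 μL brought to 2500 μL → factor 2500/275 = 9.0909
Step 2: 0.12 mL + 7.3 mL = 7.42 mL total → factor 7.42/0.12 = 61.833
Step 3: 18-fold → factor 18
Step 4: 25 μL + 125 μL = 150 μL total → factor 150/25 = 6
Step 5: 3-fold → factor 3
Step 6: 275 μL brought to 46.1 mL → factor 46100/275 = 167.64
Dilution factor through solution 6 = 9.0909 × 61.833 × 18 × 6 × 3 × 167.64 = 3.0531 × 10^7
[solution 6] = 0.100 M / 3.0531 × 10^7 = 3.275 × 10^-9 M = 0.00328 μM

0.00328 μM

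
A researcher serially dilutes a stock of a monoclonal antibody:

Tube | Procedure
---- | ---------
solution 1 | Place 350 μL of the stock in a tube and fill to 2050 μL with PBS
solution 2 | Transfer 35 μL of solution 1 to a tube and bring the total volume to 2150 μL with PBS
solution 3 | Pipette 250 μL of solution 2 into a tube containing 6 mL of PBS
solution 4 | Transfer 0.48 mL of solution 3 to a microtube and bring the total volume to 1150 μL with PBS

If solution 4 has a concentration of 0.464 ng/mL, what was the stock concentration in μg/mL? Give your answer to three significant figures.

10.0 μg/mL

Step 1: 350 μL brought to 2050 μL → factor 2050/350 = 5.8571
Step 2: 35 μL brought to 2150 μL → factor 2150/35 = 61.429
Step 3: 250 μL + 6 mL = 6250 μL total → factor 6250/250 = 25
Step 4: 0.48 mL brought to 1150 μL → factor 1.15/0.48 = 2.3958
Overall dilution factor = 5.8571 × 61.429 × 25 × 2.3958 = 21550
Stock = 0.464 ng/mL × 21550 = 9999 ng/mL = 10.0 μg/mL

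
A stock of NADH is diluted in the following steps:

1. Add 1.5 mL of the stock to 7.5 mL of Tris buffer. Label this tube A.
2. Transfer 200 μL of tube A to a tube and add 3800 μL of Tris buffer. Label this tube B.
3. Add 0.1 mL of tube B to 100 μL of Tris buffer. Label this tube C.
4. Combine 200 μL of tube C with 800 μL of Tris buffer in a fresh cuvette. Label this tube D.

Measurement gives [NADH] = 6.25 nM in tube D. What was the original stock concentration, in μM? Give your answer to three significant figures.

Step 1: 1.5 mL + 7.5 mL = 9 mL total → factor 9/1.5 = 6
Step 2: 200 μL + 3800 μL = 4000 μL total → factor 4000/200 = 20
Step 3: 0.1 mL + 100 μL = 0.2 mL total → factor 0.2/0.1 = 2
Step 4: 200 μL + 800 μL = 1000 μL total → factor 1000/200 = 5
Overall dilution factor = 6 × 20 × 2 × 5 = 1200
Stock = 6.25 nM × 1200 = 7500 nM = 7.50 μM

7.50 μM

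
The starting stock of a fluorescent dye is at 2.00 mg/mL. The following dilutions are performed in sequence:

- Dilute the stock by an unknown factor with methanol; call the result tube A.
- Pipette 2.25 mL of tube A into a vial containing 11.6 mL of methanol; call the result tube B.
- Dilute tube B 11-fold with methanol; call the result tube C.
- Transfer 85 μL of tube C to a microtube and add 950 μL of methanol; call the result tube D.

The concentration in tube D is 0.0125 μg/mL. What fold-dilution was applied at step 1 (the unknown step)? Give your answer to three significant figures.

194-fold

Step 1: unknown factor x
Step 2: 2.25 mL + 11.6 mL = 13.85 mL total → factor 13.85/2.25 = 6.1556
Step 3: 11-fold → factor 11
Step 4: 85 μL + 950 μL = 1035 μL total → factor 1035/85 = 12.176
Product of known-step factors = 824.48
Overall factor = 2.00 mg/mL / (0.0125 μg/mL) = 1.6 × 10^5
x = 1.6 × 10^5 / 824.48 = 194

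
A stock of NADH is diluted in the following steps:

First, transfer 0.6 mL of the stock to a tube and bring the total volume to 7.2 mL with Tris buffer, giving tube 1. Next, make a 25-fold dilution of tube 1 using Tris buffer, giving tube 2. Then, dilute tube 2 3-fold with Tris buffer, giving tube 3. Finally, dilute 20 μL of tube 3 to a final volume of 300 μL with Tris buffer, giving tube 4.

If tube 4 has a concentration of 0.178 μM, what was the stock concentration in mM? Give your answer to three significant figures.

Step 1: 0.6 mL brought to 7.2 mL → factor 7.2/0.6 = 12
Step 2: 25-fold → factor 25
Step 3: 3-fold → factor 3
Step 4: 20 μL brought to 300 μL → factor 300/20 = 15
Overall dilution factor = 12 × 25 × 3 × 15 = 13500
Stock = 0.178 μM × 13500 = 2403 μM = 2.40 mM

2.40 mM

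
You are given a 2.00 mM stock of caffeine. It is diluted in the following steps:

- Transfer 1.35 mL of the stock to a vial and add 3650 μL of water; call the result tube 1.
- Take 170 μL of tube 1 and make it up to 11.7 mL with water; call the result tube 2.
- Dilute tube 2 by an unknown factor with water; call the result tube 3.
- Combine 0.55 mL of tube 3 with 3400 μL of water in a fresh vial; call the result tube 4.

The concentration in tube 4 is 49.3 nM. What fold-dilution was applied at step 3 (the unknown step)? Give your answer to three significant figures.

22.2-fold

Step 1: 1.35 mL + 3650 μL = 5 mL total → factor 5/1.35 = 3.7037
Step 2: 170 μL brought to 11.7 mL → factor 11700/170 = 68.824
Step 3: unknown factor x
Step 4: 0.55 mL + 3400 μL = 3.95 mL total → factor 3.95/0.55 = 7.1818
Product of known-step factors = 1830.7
Overall factor = 2.00 mM / (49.3 nM) = 40568
x = 40568 / 1830.7 = 22.2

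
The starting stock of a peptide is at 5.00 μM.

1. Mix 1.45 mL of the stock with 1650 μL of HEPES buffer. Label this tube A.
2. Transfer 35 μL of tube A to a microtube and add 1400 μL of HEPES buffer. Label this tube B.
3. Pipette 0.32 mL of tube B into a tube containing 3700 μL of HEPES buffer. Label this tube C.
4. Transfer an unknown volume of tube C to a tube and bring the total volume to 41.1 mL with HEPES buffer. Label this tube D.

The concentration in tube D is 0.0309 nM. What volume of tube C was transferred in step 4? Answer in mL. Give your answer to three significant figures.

0.280 mL

Step 1: 1.45 mL + 1650 μL = 3.1 mL total → factor 3.1/1.45 = 2.1379
Step 2: 35 μL + 1400 μL = 1435 μL total → factor 1435/35 = 41
Step 3: 0.32 mL + 3700 μL = 4.02 mL total → factor 4.02/0.32 = 12.562
Step 4: v brought to 41.1 mL → factor = 41.1 mL/v
Product of known-step factors = 1101.2
Overall factor = 5.00 μM / (0.0309 nM) = 1.6181 × 10^5
Step-4 factor = 1.6181 × 10^5 / 1101.2 = 146.95
v = 41.1 mL / 146.95 = 0.280 mL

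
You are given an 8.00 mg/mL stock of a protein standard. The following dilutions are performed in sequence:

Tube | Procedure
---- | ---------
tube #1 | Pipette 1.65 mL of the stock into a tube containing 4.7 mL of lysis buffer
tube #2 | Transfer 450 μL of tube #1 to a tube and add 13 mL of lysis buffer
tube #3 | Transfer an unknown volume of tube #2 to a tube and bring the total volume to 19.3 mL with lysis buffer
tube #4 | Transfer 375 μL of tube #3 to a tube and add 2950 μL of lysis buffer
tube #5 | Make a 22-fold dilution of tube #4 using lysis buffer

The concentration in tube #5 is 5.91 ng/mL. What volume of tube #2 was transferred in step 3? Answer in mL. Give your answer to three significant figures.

0.320 mL

Step 1: 1.65 mL + 4.7 mL = 6.35 mL total → factor 6.35/1.65 = 3.8485
Step 2: 450 μL + 13 mL = 13450 μL total → factor 13450/450 = 29.889
Step 3: v brought to 19.3 mL → factor = 19.3 mL/v
Step 4: 375 μL + 2950 μL = 3325 μL total → factor 3325/375 = 8.8667
Step 5: 22-fold → factor 22
Product of known-step factors = 22438
Overall factor = 8.00 mg/mL / (5.91 ng/mL) = 1.3536 × 10^6
Step-3 factor = 1.3536 × 10^6 / 22438 = 60.328
v = 19.3 mL / 60.328 = 0.320 mL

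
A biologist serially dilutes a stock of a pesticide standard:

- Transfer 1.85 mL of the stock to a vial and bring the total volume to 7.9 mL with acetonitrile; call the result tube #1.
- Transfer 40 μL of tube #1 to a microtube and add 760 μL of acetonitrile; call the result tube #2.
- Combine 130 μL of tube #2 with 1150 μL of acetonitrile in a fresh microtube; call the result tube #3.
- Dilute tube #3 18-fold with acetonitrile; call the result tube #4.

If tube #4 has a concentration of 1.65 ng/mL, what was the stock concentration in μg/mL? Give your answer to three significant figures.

25.0 μg/mL

Step 1: 1.85 mL brought to 7.9 mL → factor 7.9/1.85 = 4.2703
Step 2: 40 μL + 760 μL = 800 μL total → factor 800/40 = 20
Step 3: 130 μL + 1150 μL = 1280 μL total → factor 1280/130 = 9.8462
Step 4: 18-fold → factor 18
Overall dilution factor = 4.2703 × 20 × 9.8462 × 18 = 15136
Stock = 1.65 ng/mL × 15136 = 2.498 × 10^4 ng/mL = 25.0 μg/mL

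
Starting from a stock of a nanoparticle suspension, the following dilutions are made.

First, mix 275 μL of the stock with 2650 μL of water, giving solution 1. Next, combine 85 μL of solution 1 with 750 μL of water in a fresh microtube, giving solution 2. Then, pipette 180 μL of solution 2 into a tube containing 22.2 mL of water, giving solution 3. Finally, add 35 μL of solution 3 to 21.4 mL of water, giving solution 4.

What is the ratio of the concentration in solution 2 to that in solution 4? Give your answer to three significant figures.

7.61 × 10^4

Step 1: 275 μL + 2650 μL = 2925 μL total → factor 2925/275 = 10.636
Step 2: 85 μL + 750 μL = 835 μL total → factor 835/85 = 9.8235
Step 3: 180 μL + 22.2 mL = 22380 μL total → factor 22380/180 = 124.33
Step 4: 35 μL + 21.4 mL = 21435 μL total → factor 21435/35 = 612.43
Dilution factor to solution 2 = 104.49; to solution 4 = 7.9562 × 10^6
[solution 2]/[solution 4] = (factor to solution 4)/(factor to solution 2) = 7.9562 × 10^6/104.49 = 7.61 × 10^4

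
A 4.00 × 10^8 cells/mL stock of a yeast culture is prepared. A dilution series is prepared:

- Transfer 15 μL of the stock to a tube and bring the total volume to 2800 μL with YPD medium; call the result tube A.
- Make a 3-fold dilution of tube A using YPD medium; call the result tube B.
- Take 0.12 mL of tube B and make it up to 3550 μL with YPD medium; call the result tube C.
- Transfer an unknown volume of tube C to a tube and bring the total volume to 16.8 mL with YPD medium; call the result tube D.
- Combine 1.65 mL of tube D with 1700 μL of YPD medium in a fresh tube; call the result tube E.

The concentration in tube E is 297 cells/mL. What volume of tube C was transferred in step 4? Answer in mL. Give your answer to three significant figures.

Step 1: 15 μL brought to 2800 μL → factor 2800/15 = 186.67
Step 2: 3-fold → factor 3
Step 3: 0.12 mL brought to 3550 μL → factor 3.55/0.12 = 29.583
Step 4: v brought to 16.8 mL → factor = 16.8 mL/v
Step 5: 1.65 mL + 1700 μL = 3.35 mL total → factor 3.35/1.65 = 2.0303
Product of known-step factors = 33635
Overall factor = 4.00 × 10^8 cells/mL / (297 cells/mL) = 1.3468 × 10^6
Step-4 factor = 1.3468 × 10^6 / 33635 = 40.041
v = 16.8 mL / 40.041 = 0.420 mL

0.420 mL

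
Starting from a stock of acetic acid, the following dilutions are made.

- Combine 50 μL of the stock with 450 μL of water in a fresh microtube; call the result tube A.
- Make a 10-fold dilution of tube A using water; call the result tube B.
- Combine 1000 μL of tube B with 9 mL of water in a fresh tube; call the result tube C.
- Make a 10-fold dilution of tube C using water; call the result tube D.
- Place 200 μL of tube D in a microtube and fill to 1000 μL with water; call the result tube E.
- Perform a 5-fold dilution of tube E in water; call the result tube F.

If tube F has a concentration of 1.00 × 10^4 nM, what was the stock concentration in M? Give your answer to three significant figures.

2.50 M

Step 1: 50 μL + 450 μL = 500 μL total → factor 500/50 = 10
Step 2: 10-fold → factor 10
Step 3: 1000 μL + 9 mL = 10000 μL total → factor 10000/1000 = 10
Step 4: 10-fold → factor 10
Step 5: 200 μL brought to 1000 μL → factor 1000/200 = 5
Step 6: 5-fold → factor 5
Overall dilution factor = 10 × 10 × 10 × 10 × 5 × 5 = 2.5 × 10^5
Stock = 1.00 × 10^4 nM × 2.5 × 10^5 = 2.500 × 10^9 nM = 2.50 M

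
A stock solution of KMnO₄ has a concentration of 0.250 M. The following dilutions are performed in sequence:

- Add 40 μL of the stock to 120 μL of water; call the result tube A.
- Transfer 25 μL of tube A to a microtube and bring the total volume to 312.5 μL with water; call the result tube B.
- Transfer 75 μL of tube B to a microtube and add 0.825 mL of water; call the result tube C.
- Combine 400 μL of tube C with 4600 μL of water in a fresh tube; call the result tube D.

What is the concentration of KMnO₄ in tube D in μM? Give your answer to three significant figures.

Step 1: 40 μL + 120 μL = 160 μL total → factor 160/40 = 4
Step 2: 25 μL brought to 312.5 μL → factor 312.5/25 = 12.5
Step 3: 75 μL + 0.825 mL = 900 μL total → factor 900/75 = 12
Step 4: 400 μL + 4600 μL = 5000 μL total → factor 5000/400 = 12.5
Overall dilution factor = 4 × 12.5 × 12 × 12.5 = 7500
Final = 0.250 M / 7500 = 3.333 × 10^-5 M = 33.3 μM

33.3 μM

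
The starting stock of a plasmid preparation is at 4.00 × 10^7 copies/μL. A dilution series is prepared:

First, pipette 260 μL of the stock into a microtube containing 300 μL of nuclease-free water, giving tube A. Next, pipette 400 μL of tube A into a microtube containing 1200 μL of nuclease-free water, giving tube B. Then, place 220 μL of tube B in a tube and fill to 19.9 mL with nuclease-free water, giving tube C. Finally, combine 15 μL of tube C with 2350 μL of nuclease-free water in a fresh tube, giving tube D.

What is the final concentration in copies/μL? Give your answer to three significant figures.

Step 1: 260 μL + 300 μL = 560 μL total → factor 560/260 = 2.1538
Step 2: 400 μL + 1200 μL = 1600 μL total → factor 1600/400 = 4
Step 3: 220 μL brought to 19.9 mL → factor 19900/220 = 90.455
Step 4: 15 μL + 2350 μL = 2365 μL total → factor 2365/15 = 157.67
Overall dilution factor = 2.1538 × 4 × 90.455 × 157.67 = 1.2287 × 10^5
Final = 4.00 × 10^7 copies/μL / 1.2287 × 10^5 = 326 copies/μL

326 copies/μL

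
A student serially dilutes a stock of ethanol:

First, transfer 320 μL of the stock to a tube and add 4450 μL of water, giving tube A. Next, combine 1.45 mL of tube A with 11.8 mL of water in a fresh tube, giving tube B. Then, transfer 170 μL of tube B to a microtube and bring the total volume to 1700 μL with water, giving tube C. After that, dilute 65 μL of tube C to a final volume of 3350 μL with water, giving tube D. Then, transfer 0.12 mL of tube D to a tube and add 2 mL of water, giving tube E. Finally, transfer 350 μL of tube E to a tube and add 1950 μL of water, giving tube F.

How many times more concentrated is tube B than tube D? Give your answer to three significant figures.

Step 1: 320 μL + 4450 μL = 4770 μL total → factor 4770/320 = 14.906
Step 2: 1.45 mL + 11.8 mL = 13.25 mL total → factor 13.25/1.45 = 9.1379
Step 3: 170 μL brought to 1700 μL → factor 1700/170 = 10
Step 4: 65 μL brought to 3350 μL → factor 3350/65 = 51.538
Dilution factor to tube B = 136.21; to tube D = 70202
[tube B]/[tube D] = (factor to tube D)/(factor to tube B) = 70202/136.21 = 515

515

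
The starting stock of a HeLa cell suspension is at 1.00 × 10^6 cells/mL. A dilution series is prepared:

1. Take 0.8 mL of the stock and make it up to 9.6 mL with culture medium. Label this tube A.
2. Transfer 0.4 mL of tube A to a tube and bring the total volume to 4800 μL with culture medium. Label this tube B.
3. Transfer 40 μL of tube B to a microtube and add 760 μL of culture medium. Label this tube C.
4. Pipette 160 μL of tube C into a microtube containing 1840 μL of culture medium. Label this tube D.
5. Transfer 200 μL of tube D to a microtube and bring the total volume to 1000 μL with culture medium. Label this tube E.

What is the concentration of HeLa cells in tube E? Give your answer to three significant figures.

5.56 cells/mL

Step 1: 0.8 mL brought to 9.6 mL → factor 9.6/0.8 = 12
Step 2: 0.4 mL brought to 4800 μL → factor 4.8/0.4 = 12
Step 3: 40 μL + 760 μL = 800 μL total → factor 800/40 = 20
Step 4: 160 μL + 1840 μL = 2000 μL total → factor 2000/160 = 12.5
Step 5: 200 μL brought to 1000 μL → factor 1000/200 = 5
Overall dilution factor = 12 × 12 × 20 × 12.5 × 5 = 1.8 × 10^5
Final = 1.00 × 10^6 cells/mL / 1.8 × 10^5 = 5.56 cells/mL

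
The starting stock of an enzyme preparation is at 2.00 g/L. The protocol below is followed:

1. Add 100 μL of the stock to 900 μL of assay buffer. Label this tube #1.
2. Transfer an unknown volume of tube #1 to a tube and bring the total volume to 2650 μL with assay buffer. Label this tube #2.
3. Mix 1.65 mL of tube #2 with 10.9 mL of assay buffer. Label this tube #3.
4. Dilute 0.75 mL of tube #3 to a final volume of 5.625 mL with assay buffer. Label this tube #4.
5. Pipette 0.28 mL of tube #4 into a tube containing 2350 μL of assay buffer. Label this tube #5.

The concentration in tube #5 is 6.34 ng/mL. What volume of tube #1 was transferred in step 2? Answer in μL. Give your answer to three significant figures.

45.0 μL

Step 1: 100 μL + 900 μL = 1000 μL total → factor 1000/100 = 10
Step 2: v brought to 2650 μL → factor = 2650 μL/v
Step 3: 1.65 mL + 10.9 mL = 12.55 mL total → factor 12.55/1.65 = 7.6061
Step 4: 0.75 mL brought to 5.625 mL → factor 5.625/0.75 = 7.5
Step 5: 0.28 mL + 2350 μL = 2.63 mL total → factor 2.63/0.28 = 9.3929
Product of known-step factors = 5358.2
Overall factor = 2.00 g/L / (6.34 ng/mL) = 3.1546 × 10^5
Step-2 factor = 3.1546 × 10^5 / 5358.2 = 58.874
v = 2650 μL / 58.874 = 45.0 μL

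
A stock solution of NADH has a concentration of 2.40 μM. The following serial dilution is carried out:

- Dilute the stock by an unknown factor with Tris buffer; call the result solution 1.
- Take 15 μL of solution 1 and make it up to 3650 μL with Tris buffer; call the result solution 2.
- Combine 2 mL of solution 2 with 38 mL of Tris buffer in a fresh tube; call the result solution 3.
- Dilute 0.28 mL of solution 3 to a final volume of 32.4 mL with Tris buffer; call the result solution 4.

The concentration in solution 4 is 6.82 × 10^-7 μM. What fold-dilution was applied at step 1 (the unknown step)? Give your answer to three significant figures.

6.25-fold

Step 1: unknown factor x
Step 2: 15 μL brought to 3650 μL → factor 3650/15 = 243.33
Step 3: 2 mL + 38 mL = 40 mL total → factor 40/2 = 20
Step 4: 0.28 mL brought to 32.4 mL → factor 32.4/0.28 = 115.71
Product of known-step factors = 5.6314 × 10^5
Overall factor = 2.40 μM / (6.82 × 10^-7 μM) = 3.5191 × 10^6
x = 3.5191 × 10^6 / 5.6314 × 10^5 = 6.25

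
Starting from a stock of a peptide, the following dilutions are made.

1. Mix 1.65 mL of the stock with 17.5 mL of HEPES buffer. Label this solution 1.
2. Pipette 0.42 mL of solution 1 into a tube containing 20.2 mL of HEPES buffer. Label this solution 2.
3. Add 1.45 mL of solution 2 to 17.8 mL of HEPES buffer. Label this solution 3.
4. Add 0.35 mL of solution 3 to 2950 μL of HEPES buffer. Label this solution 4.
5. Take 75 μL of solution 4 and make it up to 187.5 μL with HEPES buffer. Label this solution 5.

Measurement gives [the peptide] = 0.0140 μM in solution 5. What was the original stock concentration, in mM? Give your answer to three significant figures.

2.50 mM

Step 1: 1.65 mL + 17.5 mL = 19.15 mL total → factor 19.15/1.65 = 11.606
Step 2: 0.42 mL + 20.2 mL = 20.62 mL total → factor 20.62/0.42 = 49.095
Step 3: 1.45 mL + 17.8 mL = 19.25 mL total → factor 19.25/1.45 = 13.276
Step 4: 0.35 mL + 2950 μL = 3.3 mL total → factor 3.3/0.35 = 9.4286
Step 5: 75 μL brought to 187.5 μL → factor 187.5/75 = 2.5
Overall dilution factor = 11.606 × 49.095 × 13.276 × 9.4286 × 2.5 = 1.7831 × 10^5
Stock = 0.0140 μM × 1.7831 × 10^5 = 2496 μM = 2.50 mM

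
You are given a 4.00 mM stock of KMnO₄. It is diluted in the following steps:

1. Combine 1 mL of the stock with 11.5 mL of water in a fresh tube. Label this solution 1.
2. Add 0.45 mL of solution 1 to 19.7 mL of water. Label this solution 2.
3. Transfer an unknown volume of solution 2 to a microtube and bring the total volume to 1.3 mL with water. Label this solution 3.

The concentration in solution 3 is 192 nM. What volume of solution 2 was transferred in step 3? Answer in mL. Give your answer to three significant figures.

0.0349 mL

Step 1: 1 mL + 11.5 mL = 12.5 mL total → factor 12.5/1 = 12.5
Step 2: 0.45 mL + 19.7 mL = 20.15 mL total → factor 20.15/0.45 = 44.778
Step 3: v brought to 1.3 mL → factor = 1.3 mL/v
Product of known-step factors = 559.72
Overall factor = 4.00 mM / (192 nM) = 20833
Step-3 factor = 20833 / 559.72 = 37.221
v = 1.3 mL / 37.221 = 0.0349 mL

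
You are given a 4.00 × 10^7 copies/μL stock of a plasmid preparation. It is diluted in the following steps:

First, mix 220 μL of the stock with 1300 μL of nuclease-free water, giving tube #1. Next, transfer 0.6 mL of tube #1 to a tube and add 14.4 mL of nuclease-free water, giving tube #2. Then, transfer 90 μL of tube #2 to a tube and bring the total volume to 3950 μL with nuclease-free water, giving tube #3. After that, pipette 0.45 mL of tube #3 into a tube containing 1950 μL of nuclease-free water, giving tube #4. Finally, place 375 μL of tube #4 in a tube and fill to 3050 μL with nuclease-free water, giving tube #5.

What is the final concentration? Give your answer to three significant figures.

122 copies/μL

Step 1: 220 μL + 1300 μL = 1520 μL total → factor 1520/220 = 6.9091
Step 2: 0.6 mL + 14.4 mL = 15 mL total → factor 15/0.6 = 25
Step 3: 90 μL brought to 3950 μL → factor 3950/90 = 43.889
Step 4: 0.45 mL + 1950 μL = 2.4 mL total → factor 2.4/0.45 = 5.3333
Step 5: 375 μL brought to 3050 μL → factor 3050/375 = 8.1333
Overall dilution factor = 6.9091 × 25 × 43.889 × 5.3333 × 8.1333 = 3.2884 × 10^5
Final = 4.00 × 10^7 copies/μL / 3.2884 × 10^5 = 122 copies/μL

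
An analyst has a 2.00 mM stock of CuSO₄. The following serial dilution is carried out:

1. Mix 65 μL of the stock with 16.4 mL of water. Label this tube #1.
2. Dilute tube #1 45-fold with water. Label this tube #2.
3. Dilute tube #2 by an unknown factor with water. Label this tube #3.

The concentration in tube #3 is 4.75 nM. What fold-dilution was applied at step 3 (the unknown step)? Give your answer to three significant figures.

Step 1: 65 μL + 16.4 mL = 16465 μL total → factor 16465/65 = 253.31
Step 2: 45-fold → factor 45
Step 3: unknown factor x
Product of known-step factors = 11399
Overall factor = 2.00 mM / (4.75 nM) = 4.2105 × 10^5
x = 4.2105 × 10^5 / 11399 = 36.9

36.9-fold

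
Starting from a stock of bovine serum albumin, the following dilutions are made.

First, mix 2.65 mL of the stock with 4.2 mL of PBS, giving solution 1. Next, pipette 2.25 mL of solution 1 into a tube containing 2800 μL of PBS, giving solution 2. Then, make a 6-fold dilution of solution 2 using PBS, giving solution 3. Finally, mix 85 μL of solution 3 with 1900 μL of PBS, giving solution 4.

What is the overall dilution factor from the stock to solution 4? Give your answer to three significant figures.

Step 1: 2.65 mL + 4.2 mL = 6.85 mL total → factor 6.85/2.65 = 2.5849
Step 2: 2.25 mL + 2800 μL = 5.05 mL total → factor 5.05/2.25 = 2.2444
Step 3: 6-fold → factor 6
Step 4: 85 μL + 1900 μL = 1985 μL total → factor 1985/85 = 23.353
Overall dilution factor = 2.5849 × 2.2444 × 6 × 23.353 = 812.92

813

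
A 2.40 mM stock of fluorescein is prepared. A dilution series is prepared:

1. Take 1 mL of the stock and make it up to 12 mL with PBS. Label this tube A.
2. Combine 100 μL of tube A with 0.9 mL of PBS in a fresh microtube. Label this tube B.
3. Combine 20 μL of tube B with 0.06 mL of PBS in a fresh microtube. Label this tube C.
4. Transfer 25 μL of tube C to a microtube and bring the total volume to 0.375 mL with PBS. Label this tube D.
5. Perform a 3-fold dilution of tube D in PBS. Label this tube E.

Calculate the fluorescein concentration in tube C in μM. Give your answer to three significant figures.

5.00 μM

Step 1: 1 mL brought to 12 mL → factor 12/1 = 12
Step 2: 100 μL + 0.9 mL = 1000 μL total → factor 1000/100 = 10
Step 3: 20 μL + 0.06 mL = 80 μL total → factor 80/20 = 4
Dilution factor through tube C = 12 × 10 × 4 = 480
[tube C] = 2.40 mM / 480 = 0.005000 mM = 5.00 μM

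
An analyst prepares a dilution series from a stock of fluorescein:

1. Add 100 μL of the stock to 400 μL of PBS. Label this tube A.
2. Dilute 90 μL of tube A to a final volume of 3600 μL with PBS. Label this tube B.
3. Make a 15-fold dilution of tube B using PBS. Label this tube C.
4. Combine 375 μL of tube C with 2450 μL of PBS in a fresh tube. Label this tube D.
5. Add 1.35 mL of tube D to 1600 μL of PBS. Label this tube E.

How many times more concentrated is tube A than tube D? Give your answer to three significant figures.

4.52 × 10^3

Step 1: 100 μL + 400 μL = 500 μL total → factor 500/100 = 5
Step 2: 90 μL brought to 3600 μL → factor 3600/90 = 40
Step 3: 15-fold → factor 15
Step 4: 375 μL + 2450 μL = 2825 μL total → factor 2825/375 = 7.5333
Dilution factor to tube A = 5; to tube D = 22600
[tube A]/[tube D] = (factor to tube D)/(factor to tube A) = 22600/5 = 4.52 × 10^3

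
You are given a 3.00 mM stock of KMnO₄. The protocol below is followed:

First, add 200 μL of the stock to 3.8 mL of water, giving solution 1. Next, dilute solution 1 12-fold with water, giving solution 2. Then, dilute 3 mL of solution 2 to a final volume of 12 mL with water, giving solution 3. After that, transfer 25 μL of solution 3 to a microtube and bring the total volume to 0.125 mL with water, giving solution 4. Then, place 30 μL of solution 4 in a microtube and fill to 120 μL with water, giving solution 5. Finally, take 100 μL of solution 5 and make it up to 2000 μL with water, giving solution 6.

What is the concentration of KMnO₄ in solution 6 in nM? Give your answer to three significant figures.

7.81 nM

Step 1: 200 μL + 3.8 mL = 4000 μL total → factor 4000/200 = 20
Step 2: 12-fold → factor 12
Step 3: 3 mL brought to 12 mL → factor 12/3 = 4
Step 4: 25 μL brought to 0.125 mL → factor 125/25 = 5
Step 5: 30 μL brought to 120 μL → factor 120/30 = 4
Step 6: 100 μL brought to 2000 μL → factor 2000/100 = 20
Overall dilution factor = 20 × 12 × 4 × 5 × 4 × 20 = 3.84 × 10^5
Final = 3.00 mM / 3.84 × 10^5 = 7.813 × 10^-6 mM = 7.81 nM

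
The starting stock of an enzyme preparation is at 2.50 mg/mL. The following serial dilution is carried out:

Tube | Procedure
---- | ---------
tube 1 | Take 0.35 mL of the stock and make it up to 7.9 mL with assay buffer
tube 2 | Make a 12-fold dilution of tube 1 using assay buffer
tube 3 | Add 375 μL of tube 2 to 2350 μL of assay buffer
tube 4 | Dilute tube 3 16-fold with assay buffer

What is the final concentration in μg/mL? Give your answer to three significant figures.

0.0794 μg/mL

Step 1: 0.35 mL brought to 7.9 mL → factor 7.9/0.35 = 22.571
Step 2: 12-fold → factor 12
Step 3: 375 μL + 2350 μL = 2725 μL total → factor 2725/375 = 7.2667
Step 4: 16-fold → factor 16
Overall dilution factor = 22.571 × 12 × 7.2667 × 16 = 31492
Final = 2.50 mg/mL / 31492 = 7.939 × 10^-5 mg/mL = 0.0794 μg/mL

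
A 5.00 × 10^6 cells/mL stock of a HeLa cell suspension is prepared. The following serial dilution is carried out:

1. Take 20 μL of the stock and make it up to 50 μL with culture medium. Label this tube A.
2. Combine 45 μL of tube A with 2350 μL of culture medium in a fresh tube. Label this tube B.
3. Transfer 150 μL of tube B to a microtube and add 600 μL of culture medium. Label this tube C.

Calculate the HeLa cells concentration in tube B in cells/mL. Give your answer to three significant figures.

3.76 × 10^4 cells/mL

Step 1: 20 μL brought to 50 μL → factor 50/20 = 2.5
Step 2: 45 μL + 2350 μL = 2395 μL total → factor 2395/45 = 53.222
Dilution factor through tube B = 2.5 × 53.222 = 133.06
[tube B] = 5.00 × 10^6 cells/mL / 133.06 = 3.76 × 10^4 cells/mL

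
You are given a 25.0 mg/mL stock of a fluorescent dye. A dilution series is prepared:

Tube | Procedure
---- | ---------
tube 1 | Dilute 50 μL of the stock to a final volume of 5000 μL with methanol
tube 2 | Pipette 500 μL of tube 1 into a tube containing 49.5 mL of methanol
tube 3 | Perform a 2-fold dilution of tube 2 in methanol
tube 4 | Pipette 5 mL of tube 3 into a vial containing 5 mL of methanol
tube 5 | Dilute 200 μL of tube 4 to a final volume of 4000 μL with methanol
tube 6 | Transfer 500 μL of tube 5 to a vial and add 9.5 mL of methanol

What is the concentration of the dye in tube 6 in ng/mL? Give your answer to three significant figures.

Step 1: 50 μL brought to 5000 μL → factor 5000/50 = 100
Step 2: 500 μL + 49.5 mL = 50000 μL total → factor 50000/500 = 100
Step 3: 2-fold → factor 2
Step 4: 5 mL + 5 mL = 10 mL total → factor 10/5 = 2
Step 5: 200 μL brought to 4000 μL → factor 4000/200 = 20
Step 6: 500 μL + 9.5 mL = 10000 μL total → factor 10000/500 = 20
Overall dilution factor = 100 × 100 × 2 × 2 × 20 × 20 = 1.6 × 10^7
Final = 25.0 mg/mL / 1.6 × 10^7 = 1.563 × 10^-6 mg/mL = 1.56 ng/mL

1.56 ng/mL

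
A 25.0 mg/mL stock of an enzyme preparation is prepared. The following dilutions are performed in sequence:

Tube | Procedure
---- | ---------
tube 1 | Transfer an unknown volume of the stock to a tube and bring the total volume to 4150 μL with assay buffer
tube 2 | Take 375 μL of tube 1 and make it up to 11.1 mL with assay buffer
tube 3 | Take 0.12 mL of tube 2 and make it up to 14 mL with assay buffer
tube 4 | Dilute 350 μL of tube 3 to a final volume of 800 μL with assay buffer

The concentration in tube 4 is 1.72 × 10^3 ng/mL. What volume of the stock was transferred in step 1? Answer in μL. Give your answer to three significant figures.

2.25 × 10^3 μL

Step 1: v brought to 4150 μL → factor = 4150 μL/v
Step 2: 375 μL brought to 11.1 mL → factor 11100/375 = 29.6
Step 3: 0.12 mL brought to 14 mL → factor 14/0.12 = 116.67
Step 4: 350 μL brought to 800 μL → factor 800/350 = 2.2857
Product of known-step factors = 7893.3
Overall factor = 25.0 mg/mL / (1.72 × 10^3 ng/mL) = 14535
Step-1 factor = 14535 / 7893.3 = 1.8414
v = 4150 μL / 1.8414 = 2.25 × 10^3 μL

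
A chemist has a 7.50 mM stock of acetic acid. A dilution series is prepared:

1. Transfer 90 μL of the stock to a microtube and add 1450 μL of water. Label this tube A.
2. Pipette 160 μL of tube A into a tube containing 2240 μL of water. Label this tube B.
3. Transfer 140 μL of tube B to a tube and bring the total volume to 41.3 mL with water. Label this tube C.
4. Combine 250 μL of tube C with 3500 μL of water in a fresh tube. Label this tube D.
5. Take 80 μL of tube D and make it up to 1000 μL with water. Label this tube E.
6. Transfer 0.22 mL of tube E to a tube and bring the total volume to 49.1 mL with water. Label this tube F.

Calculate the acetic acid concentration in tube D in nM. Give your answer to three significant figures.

6.60 nM

Step 1: 90 μL + 1450 μL = 1540 μL total → factor 1540/90 = 17.111
Step 2: 160 μL + 2240 μL = 2400 μL total → factor 2400/160 = 15
Step 3: 140 μL brought to 41.3 mL → factor 41300/140 = 295
Step 4: 250 μL + 3500 μL = 3750 μL total → factor 3750/250 = 15
Dilution factor through tube D = 17.111 × 15 × 295 × 15 = 1.1358 × 10^6
[tube D] = 7.50 mM / 1.1358 × 10^6 = 6.604 × 10^-6 mM = 6.60 nM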